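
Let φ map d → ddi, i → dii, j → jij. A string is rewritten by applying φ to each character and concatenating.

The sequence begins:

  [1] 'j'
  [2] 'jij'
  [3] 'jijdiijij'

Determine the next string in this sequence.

jijdiijijddidiidiijijdiijij

Apply φ to jijdiijij symbol by symbol: j→jij, i→dii, j→jij, d→ddi, i→dii, i→dii, j→jij, i→dii, j→jij; joined: jij dii jij ddi dii dii jij dii jij.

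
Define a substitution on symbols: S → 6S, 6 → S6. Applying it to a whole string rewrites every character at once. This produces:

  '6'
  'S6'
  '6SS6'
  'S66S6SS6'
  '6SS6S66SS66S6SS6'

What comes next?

Rewriting the 16 symbols of 6SS6S66SS66S6SS6 one by one yields S6 6S 6S S6 6S S6 S6 6S 6S S6 S6 6S S6 6S 6S S6; concatenated:

S66S6SS66SS6S66S6SS6S66SS66S6SS6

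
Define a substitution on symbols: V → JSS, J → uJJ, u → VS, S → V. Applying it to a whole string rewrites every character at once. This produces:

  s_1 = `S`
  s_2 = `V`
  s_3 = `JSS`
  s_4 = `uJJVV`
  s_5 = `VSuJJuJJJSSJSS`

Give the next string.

JSSVVSuJJuJJVSuJJuJJuJJVVuJJVV

Applying the rule to each of the 14 symbols of VSuJJuJJJSSJSS gives the pieces JSS V VS uJJ uJJ VS uJJ uJJ uJJ V V uJJ V V, which concatenate to the answer.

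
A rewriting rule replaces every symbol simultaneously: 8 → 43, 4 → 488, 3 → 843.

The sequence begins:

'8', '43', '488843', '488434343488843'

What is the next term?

Rewriting the 15 symbols of 488434343488843 one by one yields 488 43 43 488 843 488 843 488 843 488 43 43 43 488 843; concatenated:

4884343488843488843488843488434343488843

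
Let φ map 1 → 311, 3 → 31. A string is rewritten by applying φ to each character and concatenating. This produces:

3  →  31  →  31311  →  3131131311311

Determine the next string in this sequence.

3131131311311313113131131131311311

Applying the rule to each of the 13 symbols of 3131131311311 gives the pieces 31 311 31 311 311 31 311 31 311 311 31 311 311, which concatenate to the answer.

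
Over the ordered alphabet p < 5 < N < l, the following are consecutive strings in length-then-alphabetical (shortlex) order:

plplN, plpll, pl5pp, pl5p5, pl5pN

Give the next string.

pl5pl

The successor of pl5pN increments the rightmost position that isn't already l and resets every position after it to p.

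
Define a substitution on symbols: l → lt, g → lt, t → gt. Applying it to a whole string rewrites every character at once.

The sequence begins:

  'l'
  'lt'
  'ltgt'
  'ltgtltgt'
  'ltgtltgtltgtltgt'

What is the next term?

φ(ltgtltgtltgtltgt) expands symbol-by-symbol to lt gt lt gt lt gt lt gt lt gt lt gt lt gt lt gt; joining the 16 pieces gives the next term.

ltgtltgtltgtltgtltgtltgtltgtltgt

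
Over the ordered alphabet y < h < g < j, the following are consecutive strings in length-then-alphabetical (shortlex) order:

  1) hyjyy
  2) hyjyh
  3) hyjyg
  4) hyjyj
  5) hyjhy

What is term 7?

Continuing the enumeration 2 steps past hyjhy: hyjhy → hyjhh → (answer).

hyjhg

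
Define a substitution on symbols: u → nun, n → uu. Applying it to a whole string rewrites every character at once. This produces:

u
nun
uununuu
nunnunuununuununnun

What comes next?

Applying the rule to each of the 19 symbols of nunnunuununuununnun gives the pieces uu nun uu uu nun uu nun nun uu nun uu nun nun uu nun uu uu nun uu, which concatenate to the answer.

uununuuuununuununnunuununuununnunuununuuuununuu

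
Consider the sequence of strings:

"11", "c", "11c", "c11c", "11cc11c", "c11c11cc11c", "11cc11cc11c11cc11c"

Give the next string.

c11c11cc11c11cc11cc11c11cc11c

Each term (from the third on) is the two preceding terms concatenated in order: term 3 = 11·c = 11c.
The next term joins c11c11cc11c and 11cc11cc11c11cc11c.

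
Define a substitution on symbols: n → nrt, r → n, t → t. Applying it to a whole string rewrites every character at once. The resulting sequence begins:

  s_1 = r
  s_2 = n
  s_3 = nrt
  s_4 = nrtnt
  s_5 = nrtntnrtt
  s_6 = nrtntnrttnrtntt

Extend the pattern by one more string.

Applying the rule to each of the 15 symbols of nrtntnrttnrtntt gives the pieces nrt n t nrt t nrt n t t nrt n t nrt t t, which concatenate to the answer.

nrtntnrttnrtnttnrtntnrttt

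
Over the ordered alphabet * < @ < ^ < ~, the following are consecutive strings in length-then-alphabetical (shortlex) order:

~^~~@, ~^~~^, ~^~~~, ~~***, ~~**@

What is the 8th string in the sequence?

Advancing 3 positions from ~~**@ through ~~**@ → ~~**^ → ~~**~ reaches term 8.

~~*@*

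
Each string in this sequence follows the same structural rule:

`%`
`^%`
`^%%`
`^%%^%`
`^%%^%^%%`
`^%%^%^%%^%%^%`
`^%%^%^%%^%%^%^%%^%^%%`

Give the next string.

From term 3 onward, concatenate the last term with the second-to-last: ^%·% = ^%%, ^%%·^% = ^%%^%, …
The next term joins ^%%^%^%%^%%^%^%%^%^%% and ^%%^%^%%^%%^%.

^%%^%^%%^%%^%^%%^%^%%^%%^%^%%^%%^%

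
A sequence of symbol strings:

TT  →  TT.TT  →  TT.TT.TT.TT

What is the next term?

Each string is two copies of the previous one joined by '.'.
So the next term is two copies of TT.TT.TT.TT with '.' between the halves.

TT.TT.TT.TT.TT.TT.TT.TT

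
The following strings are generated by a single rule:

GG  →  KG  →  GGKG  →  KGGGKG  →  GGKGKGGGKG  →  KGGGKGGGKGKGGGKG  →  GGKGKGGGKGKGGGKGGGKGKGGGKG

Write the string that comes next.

Each term (from the third on) is the two preceding terms concatenated in order: term 3 = GG·KG = GGKG.
The next term joins KGGGKGGGKGKGGGKG and GGKGKGGGKGKGGGKGGGKGKGGGKG.

KGGGKGGGKGKGGGKGGGKGKGGGKGKGGGKGGGKGKGGGKG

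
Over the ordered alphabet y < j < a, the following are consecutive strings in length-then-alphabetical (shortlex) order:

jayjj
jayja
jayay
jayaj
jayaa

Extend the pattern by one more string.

jajyy

Treat jayaa as a base-3 numeral over the given alphabet and add one, carrying through any trailing a's.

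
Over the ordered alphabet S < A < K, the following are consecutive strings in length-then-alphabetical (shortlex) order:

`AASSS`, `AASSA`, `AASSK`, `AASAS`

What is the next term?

AASAA

Treat AASAS as a base-3 numeral over the given alphabet and add one, carrying through any trailing K's.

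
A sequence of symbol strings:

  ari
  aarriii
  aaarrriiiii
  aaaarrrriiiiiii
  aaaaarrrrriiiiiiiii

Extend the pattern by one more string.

aaaaaarrrrrriiiiiiiiiii

Term n consists of n a's, followed by n r's, followed by 2n-1 i's (n = 1, 2, …).
At n = 6 the blocks have lengths 6, 6, 11.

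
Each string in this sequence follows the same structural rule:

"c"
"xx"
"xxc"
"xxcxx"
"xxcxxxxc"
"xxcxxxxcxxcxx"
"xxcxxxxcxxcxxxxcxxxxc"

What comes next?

xxcxxxxcxxcxxxxcxxxxcxxcxxxxcxxcxx

Each term (from the third on) is the previous term followed by the one before it: term 3 = xx·c = xxc.
The next term joins xxcxxxxcxxcxxxxcxxxxc and xxcxxxxcxxcxx.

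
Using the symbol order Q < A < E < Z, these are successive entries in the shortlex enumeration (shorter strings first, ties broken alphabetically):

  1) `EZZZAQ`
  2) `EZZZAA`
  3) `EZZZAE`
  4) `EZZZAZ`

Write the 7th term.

Stepping forward 3 times from EZZZAZ: EZZZAZ → EZZZEQ → EZZZEA, then the target.

EZZZEE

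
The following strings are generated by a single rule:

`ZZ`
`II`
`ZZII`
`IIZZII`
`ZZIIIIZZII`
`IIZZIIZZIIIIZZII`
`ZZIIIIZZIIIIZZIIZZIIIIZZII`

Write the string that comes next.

IIZZIIZZIIIIZZIIZZIIIIZZIIIIZZIIZZIIIIZZII

From term 3 onward, concatenate the second-to-last term with the last: ZZ·II = ZZII, II·ZZII = IIZZII, …
So term 8 is IIZZIIZZIIIIZZII·ZZIIIIZZIIIIZZIIZZIIIIZZII.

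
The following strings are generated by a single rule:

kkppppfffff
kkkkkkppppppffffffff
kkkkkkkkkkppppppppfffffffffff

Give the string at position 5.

kkkkkkkkkkkkkkkkkkppppppppppppfffffffffffffffff

Each string has the form k^{4n-2} p^{2n+2} f^{3n+2} (n = 1, 2, …).
For term 5, n = 5, so the run lengths are 18, 12, 17.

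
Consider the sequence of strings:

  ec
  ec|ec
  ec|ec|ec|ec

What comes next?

ec|ec|ec|ec|ec|ec|ec|ec

s(k+1) = s(k)·|·s(k) — each term doubles the last with '|' between the halves.
So the next term is two copies of ec|ec|ec|ec with '|' between the halves.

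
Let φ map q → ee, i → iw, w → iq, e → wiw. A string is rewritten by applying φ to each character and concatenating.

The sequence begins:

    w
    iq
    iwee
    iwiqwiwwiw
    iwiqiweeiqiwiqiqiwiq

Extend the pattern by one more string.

Rewriting the 20 symbols of iwiqiweeiqiwiqiqiwiq one by one yields iw iq iw ee iw iq wiw wiw iw ee iw iq iw ee iw ee iw iq iw ee; concatenated:

iwiqiweeiwiqwiwwiwiweeiwiqiweeiweeiwiqiwee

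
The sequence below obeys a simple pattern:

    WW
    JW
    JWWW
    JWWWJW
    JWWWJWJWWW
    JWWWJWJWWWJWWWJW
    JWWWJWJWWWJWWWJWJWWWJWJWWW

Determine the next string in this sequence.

JWWWJWJWWWJWWWJWJWWWJWJWWWJWWWJWJWWWJWWWJW

Each term (from the third on) is the previous term followed by the one before it: term 3 = JW·WW = JWWW.
The next term joins JWWWJWJWWWJWWWJWJWWWJWJWWW and JWWWJWJWWWJWWWJW.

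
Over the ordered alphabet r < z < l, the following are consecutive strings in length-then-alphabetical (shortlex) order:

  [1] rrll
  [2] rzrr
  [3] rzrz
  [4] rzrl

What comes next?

Find the rightmost character of rzrl below l, bump it to the next letter, and reset everything to its right to r.

rzzr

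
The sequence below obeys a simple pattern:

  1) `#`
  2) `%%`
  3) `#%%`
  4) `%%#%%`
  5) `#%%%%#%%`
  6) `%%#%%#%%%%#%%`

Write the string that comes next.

This is a Fibonacci-style word recurrence s(k) = s(k−2)·s(k−1): e.g. #·%% = #%%.
The next term joins #%%%%#%% and %%#%%#%%%%#%%.

#%%%%#%%%%#%%#%%%%#%%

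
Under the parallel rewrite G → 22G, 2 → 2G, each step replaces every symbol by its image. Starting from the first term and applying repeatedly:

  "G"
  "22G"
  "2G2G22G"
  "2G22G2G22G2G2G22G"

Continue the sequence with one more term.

φ(2G22G2G22G2G2G22G) expands symbol-by-symbol to 2G 22G 2G 2G 22G 2G 22G 2G 2G 22G 2G 22G 2G 22G 2G 2G 22G; joining the 17 pieces gives the next term.

2G22G2G2G22G2G22G2G2G22G2G22G2G22G2G2G22G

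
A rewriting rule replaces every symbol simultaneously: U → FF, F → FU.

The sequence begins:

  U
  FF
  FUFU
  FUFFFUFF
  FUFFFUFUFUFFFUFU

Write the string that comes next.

FUFFFUFUFUFFFUFFFUFFFUFUFUFFFUFF

Replace each of the 16 characters of FUFFFUFUFUFFFUFU in place — FU FF FU FU FU FF FU FF FU FF FU FU FU FF FU FF — and concatenate.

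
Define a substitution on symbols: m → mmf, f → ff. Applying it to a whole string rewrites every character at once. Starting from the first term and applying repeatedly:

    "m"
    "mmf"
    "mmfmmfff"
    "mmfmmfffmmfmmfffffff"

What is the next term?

Rewriting the 20 symbols of mmfmmfffmmfmmfffffff one by one yields mmf mmf ff mmf mmf ff ff ff mmf mmf ff mmf mmf ff ff ff ff ff ff ff; concatenated:

mmfmmfffmmfmmfffffffmmfmmfffmmfmmfffffffffffffff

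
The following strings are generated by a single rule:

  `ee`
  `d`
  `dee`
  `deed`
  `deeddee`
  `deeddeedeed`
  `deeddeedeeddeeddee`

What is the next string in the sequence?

This is a Fibonacci-style word recurrence s(k) = s(k−1)·s(k−2): e.g. d·ee = dee.
The next term joins deeddeedeeddeeddee and deeddeedeed.

deeddeedeeddeeddeedeeddeedeed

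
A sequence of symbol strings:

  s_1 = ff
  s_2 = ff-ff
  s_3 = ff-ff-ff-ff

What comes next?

Each string is two copies of the previous one joined by '-'.
One more doubling of ff-ff-ff-ff gives the answer.

ff-ff-ff-ff-ff-ff-ff-ff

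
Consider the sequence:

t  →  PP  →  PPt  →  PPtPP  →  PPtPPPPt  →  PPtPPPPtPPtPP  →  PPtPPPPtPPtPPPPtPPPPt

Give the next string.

This is a Fibonacci-style word recurrence s(k) = s(k−1)·s(k−2): e.g. PP·t = PPt.
Continuing: PPtPPPPtPPtPPPPtPPPPt · PPtPPPPtPPtPP gives term 8.

PPtPPPPtPPtPPPPtPPPPtPPtPPPPtPPtPP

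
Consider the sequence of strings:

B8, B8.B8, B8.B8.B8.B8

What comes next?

Each string is two copies of the previous one joined by '.'.
So the next term is two copies of B8.B8.B8.B8 with '.' between the halves.

B8.B8.B8.B8.B8.B8.B8.B8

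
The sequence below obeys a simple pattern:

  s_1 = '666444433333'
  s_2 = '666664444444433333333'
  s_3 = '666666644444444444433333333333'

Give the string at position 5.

666666666664444444444444444444433333333333333333

Reading off run lengths: 6 runs 3, 5, 7; 4 runs 4, 8, 12; 3 runs 5, 8, 11 — each is linear in n (n = 1, 2, …).
For term 5, n = 5, so the run lengths are 11, 20, 17.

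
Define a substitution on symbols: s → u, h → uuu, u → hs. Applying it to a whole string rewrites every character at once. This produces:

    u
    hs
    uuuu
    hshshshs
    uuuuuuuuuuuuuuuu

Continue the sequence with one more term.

hshshshshshshshshshshshshshshshs

Replace each of the 16 characters of uuuuuuuuuuuuuuuu in place — hs hs hs hs hs hs hs hs hs hs hs hs hs hs hs hs — and concatenate.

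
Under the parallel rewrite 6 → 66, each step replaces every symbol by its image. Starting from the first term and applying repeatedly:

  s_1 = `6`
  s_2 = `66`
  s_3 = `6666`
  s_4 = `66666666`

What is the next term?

Rewriting each symbol of 66666666: 6→66, 6→66, 6→66, 6→66, 6→66, 6→66, 6→66, 6→66, which concatenates to 66 66 66 66 66 66 66 66.

6666666666666666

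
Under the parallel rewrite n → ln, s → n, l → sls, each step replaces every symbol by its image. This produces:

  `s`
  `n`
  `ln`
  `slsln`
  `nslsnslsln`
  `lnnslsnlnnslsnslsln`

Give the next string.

slslnlnnslsnlnslslnlnnslsnlnnslsnslsln

φ(lnnslsnlnnslsnslsln) expands symbol-by-symbol to sls ln ln n sls n ln sls ln ln n sls n ln n sls n sls ln; joining the 19 pieces gives the next term.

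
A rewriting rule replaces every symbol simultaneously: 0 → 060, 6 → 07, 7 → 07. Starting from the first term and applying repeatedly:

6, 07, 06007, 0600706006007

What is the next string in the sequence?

0600706006007060070600600706006007

Replace each of the 13 characters of 0600706006007 in place — 060 07 060 060 07 060 07 060 060 07 060 060 07 — and concatenate.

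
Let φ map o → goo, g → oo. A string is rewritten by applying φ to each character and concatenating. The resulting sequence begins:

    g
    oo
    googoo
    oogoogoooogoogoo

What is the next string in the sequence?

googoooogoogoooogoogoogoogoooogoogoooogoogoo

φ(oogoogoooogoogoo) expands symbol-by-symbol to goo goo oo goo goo oo goo goo goo goo oo goo goo oo goo goo; joining the 16 pieces gives the next term.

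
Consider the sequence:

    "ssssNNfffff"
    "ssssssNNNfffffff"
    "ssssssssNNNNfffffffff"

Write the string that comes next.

ssssssssssNNNNNfffffffffff

Reading off run lengths: s runs 4, 6, 8; N runs 2, 3, 4; f runs 5, 7, 9 — each is linear in n, where the shown terms are n = 2, 3, 4.
Setting n = 5 gives 10, 5, 11 characters in each block.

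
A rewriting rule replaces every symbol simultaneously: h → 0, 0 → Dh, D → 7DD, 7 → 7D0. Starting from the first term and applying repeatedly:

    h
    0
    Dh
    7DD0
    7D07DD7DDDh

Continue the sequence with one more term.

Expanding 7D07DD7DDDh: 7→7D0, D→7DD, 0→Dh, 7→7D0, D→7DD, D→7DD, 7→7D0, D→7DD, D→7DD, D→7DD, h→0. Concatenated: 7D0 7DD Dh 7D0 7DD 7DD 7D0 7DD 7DD 7DD 0.

7D07DDDh7D07DD7DD7D07DD7DD7DD0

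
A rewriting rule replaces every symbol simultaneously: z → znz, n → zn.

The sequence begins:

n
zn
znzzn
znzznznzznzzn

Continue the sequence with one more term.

Rewriting the 13 symbols of znzznznzznzzn one by one yields znz zn znz znz zn znz zn znz znz zn znz znz zn; concatenated:

znzznznzznzznznzznznzznzznznzznzzn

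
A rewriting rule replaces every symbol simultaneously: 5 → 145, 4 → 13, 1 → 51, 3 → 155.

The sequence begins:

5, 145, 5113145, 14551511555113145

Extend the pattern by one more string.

511314514551145515114514514551511555113145

Replace each of the 17 characters of 14551511555113145 in place — 51 13 145 145 51 145 51 51 145 145 145 51 51 155 51 13 145 — and concatenate.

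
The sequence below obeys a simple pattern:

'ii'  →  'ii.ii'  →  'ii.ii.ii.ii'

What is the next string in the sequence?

s(k+1) = s(k)·.·s(k) — each term doubles the last with '.' between the halves.
Doubling ii.ii.ii.ii with '.' between the halves:

ii.ii.ii.ii.ii.ii.ii.ii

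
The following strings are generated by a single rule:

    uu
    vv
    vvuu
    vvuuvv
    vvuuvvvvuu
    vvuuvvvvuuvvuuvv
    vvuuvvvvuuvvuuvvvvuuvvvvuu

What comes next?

Each term (from the third on) is the previous term followed by the one before it: term 3 = vv·uu = vvuu.
The next term joins vvuuvvvvuuvvuuvvvvuuvvvvuu and vvuuvvvvuuvvuuvv.

vvuuvvvvuuvvuuvvvvuuvvvvuuvvuuvvvvuuvvuuvv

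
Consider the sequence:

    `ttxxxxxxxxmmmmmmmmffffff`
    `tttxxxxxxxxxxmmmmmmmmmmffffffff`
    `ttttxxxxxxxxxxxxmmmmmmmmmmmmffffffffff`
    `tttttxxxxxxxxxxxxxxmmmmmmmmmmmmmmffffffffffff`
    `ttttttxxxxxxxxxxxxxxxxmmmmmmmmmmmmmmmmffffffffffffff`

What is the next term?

Each string has the form t^{n-1} x^{2n+2} m^{2n+2} f^{2n}, where the shown terms are n = 3, 4, 5, 6, 7.
For the next term, n = 8, so the run lengths are 7, 18, 18, 16.

tttttttxxxxxxxxxxxxxxxxxxmmmmmmmmmmmmmmmmmmffffffffffffffff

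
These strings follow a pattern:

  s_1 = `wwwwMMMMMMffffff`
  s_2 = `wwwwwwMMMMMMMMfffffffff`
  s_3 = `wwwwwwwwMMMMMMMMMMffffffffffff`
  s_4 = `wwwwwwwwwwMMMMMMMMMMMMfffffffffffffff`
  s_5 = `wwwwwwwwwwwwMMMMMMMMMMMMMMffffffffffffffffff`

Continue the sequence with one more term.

Term n consists of 2n w's, followed by 2n+2 M's, followed by 3n f's, where the shown terms are n = 2, 3, 4, 5, 6.
Setting n = 7 gives 14, 16, 21 characters in each block.

wwwwwwwwwwwwwwMMMMMMMMMMMMMMMMfffffffffffffffffffff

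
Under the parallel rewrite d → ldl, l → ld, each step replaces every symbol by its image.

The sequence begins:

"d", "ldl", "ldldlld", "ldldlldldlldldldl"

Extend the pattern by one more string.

φ(ldldlldldlldldldl) expands symbol-by-symbol to ld ldl ld ldl ld ld ldl ld ldl ld ld ldl ld ldl ld ldl ld; joining the 17 pieces gives the next term.

ldldlldldlldldldlldldlldldldlldldlldldlld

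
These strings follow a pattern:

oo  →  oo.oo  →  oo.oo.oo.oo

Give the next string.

oo.oo.oo.oo.oo.oo.oo.oo

s(k+1) = s(k)·.·s(k) — each term doubles the last with '.' between the halves.
So the next term is two copies of oo.oo.oo.oo with '.' between the halves.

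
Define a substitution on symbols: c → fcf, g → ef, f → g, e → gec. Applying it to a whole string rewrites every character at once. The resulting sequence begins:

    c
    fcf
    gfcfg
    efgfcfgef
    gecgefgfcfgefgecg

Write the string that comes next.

Rewriting the 17 symbols of gecgefgfcfgefgecg one by one yields ef gec fcf ef gec g ef g fcf g ef gec g ef gec fcf ef; concatenated:

efgecfcfefgecgefgfcfgefgecgefgecfcfef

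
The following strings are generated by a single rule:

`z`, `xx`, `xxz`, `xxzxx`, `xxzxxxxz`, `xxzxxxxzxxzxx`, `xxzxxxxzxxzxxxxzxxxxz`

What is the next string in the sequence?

xxzxxxxzxxzxxxxzxxxxzxxzxxxxzxxzxx

This is a Fibonacci-style word recurrence s(k) = s(k−1)·s(k−2): e.g. xx·z = xxz.
The next term joins xxzxxxxzxxzxxxxzxxxxz and xxzxxxxzxxzxx.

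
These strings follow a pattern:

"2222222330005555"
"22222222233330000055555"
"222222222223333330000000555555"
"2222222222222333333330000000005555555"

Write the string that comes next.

22222222222222233333333330000000000055555555

Reading off run lengths: 2 runs 7, 9, 11, 13; 3 runs 2, 4, 6, 8; 0 runs 3, 5, 7, 9; 5 runs 4, 5, 6, 7 — each is linear in n, where the shown terms are n = 2, 3, 4, 5.
Setting n = 6 gives 15, 10, 11, 8 characters in each block.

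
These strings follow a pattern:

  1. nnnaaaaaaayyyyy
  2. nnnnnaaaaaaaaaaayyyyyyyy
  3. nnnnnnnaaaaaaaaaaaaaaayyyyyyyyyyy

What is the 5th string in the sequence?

nnnnnnnnnnnaaaaaaaaaaaaaaaaaaaaaaayyyyyyyyyyyyyyyyy

Each string has the form n^{2n+1} a^{4n+3} y^{3n+2} (n = 1, 2, …).
For term 5, n = 5, so the run lengths are 11, 23, 17.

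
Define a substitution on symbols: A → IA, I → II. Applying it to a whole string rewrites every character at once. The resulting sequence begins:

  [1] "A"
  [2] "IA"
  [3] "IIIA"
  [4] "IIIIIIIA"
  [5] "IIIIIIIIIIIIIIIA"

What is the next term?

Rewriting the 16 symbols of IIIIIIIIIIIIIIIA one by one yields II II II II II II II II II II II II II II II IA; concatenated:

IIIIIIIIIIIIIIIIIIIIIIIIIIIIIIIA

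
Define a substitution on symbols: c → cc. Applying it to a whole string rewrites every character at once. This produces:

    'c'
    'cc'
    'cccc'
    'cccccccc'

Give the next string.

cccccccccccccccc

Apply φ to cccccccc symbol by symbol: c→cc, c→cc, c→cc, c→cc, c→cc, c→cc, c→cc, c→cc; joined: cc cc cc cc cc cc cc cc.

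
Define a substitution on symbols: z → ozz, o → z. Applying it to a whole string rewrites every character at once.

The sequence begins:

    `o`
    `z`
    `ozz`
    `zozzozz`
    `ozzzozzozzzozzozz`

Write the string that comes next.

Rewriting the 17 symbols of ozzzozzozzzozzozz one by one yields z ozz ozz ozz z ozz ozz z ozz ozz ozz z ozz ozz z ozz ozz; concatenated:

zozzozzozzzozzozzzozzozzozzzozzozzzozzozz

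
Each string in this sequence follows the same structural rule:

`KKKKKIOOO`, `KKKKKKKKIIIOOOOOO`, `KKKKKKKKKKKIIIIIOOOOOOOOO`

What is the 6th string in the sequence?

KKKKKKKKKKKKKKKKKKKKIIIIIIIIIIIOOOOOOOOOOOOOOOOOO

Each string has the form K^{3n+2} I^{2n-1} O^{3n} (n = 1, 2, …).
At n = 6 the blocks have lengths 20, 11, 18.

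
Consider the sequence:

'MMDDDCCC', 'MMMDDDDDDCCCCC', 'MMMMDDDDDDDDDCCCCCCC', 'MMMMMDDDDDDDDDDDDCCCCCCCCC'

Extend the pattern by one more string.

MMMMMMDDDDDDDDDDDDDDDCCCCCCCCCCC

Reading off run lengths: M runs 2, 3, 4, 5; D runs 3, 6, 9, 12; C runs 3, 5, 7, 9 — each is linear in n (n = 1, 2, …).
For the next term, n = 5, so the run lengths are 6, 15, 11.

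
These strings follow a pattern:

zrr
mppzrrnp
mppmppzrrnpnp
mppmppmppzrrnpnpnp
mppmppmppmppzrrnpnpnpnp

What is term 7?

mppmppmppmppmppmppzrrnpnpnpnpnpnp

Each term wraps the previous one in mpp on the left and np on the right.
From mppmppmppmppzrrnpnpnpnp, 2 further steps: mppmppmppmppzrrnpnpnpnp → mppmppmppmppmppzrrnpnpnpnpnp → (answer).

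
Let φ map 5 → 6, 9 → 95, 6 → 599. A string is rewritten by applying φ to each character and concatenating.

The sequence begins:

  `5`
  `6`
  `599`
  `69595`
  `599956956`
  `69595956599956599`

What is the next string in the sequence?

Replace each of the 17 characters of 69595956599956599 in place — 599 95 6 95 6 95 6 599 6 95 95 95 6 599 6 95 95 — and concatenate.

5999569569565996959595659969595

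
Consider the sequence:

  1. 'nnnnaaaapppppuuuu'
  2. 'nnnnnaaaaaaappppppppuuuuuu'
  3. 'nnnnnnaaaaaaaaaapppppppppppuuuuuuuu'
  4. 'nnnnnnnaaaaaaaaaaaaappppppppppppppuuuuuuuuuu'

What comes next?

nnnnnnnnaaaaaaaaaaaaaaaapppppppppppppppppuuuuuuuuuuuu

Each string has the form n^{n+3} a^{3n+1} p^{3n+2} u^{2n+2} (n = 1, 2, …).
Setting n = 5 gives 8, 16, 17, 12 characters in each block.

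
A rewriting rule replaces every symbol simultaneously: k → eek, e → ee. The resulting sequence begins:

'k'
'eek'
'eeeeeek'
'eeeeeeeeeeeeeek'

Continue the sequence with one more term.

φ(eeeeeeeeeeeeeek) expands symbol-by-symbol to ee ee ee ee ee ee ee ee ee ee ee ee ee ee eek; joining the 15 pieces gives the next term.

eeeeeeeeeeeeeeeeeeeeeeeeeeeeeek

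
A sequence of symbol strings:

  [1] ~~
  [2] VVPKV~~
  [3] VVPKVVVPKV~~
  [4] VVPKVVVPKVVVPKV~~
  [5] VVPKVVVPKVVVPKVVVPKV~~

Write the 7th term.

VVPKVVVPKVVVPKVVVPKVVVPKVVVPKV~~

Every step adds VVPKV at the front: s(k+1) = VVPKV·s(k).
From VVPKVVVPKVVVPKVVVPKV~~, 2 further steps: VVPKVVVPKVVVPKVVVPKV~~ → VVPKVVVPKVVVPKVVVPKVVVPKV~~ → (answer).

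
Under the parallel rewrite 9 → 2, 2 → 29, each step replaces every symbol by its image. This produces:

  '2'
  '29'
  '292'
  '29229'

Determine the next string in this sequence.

Rewriting each symbol of 29229: 2→29, 9→2, 2→29, 2→29, 9→2, which concatenates to 29 2 29 29 2.

29229292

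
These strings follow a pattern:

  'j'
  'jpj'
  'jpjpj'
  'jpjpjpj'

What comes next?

Each term is the previous one with pj appended.
One more step from jpjpjpj gives the answer.

jpjpjpjpj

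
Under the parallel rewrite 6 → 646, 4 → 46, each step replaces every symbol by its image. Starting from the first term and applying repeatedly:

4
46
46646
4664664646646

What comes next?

Rewriting the 13 symbols of 4664664646646 one by one yields 46 646 646 46 646 646 46 646 46 646 646 46 646; concatenated:

4664664646646646466464664664646646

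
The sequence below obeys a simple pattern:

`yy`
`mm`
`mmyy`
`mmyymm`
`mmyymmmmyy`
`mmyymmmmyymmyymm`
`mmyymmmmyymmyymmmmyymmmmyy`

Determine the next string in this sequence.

Each term (from the third on) is the previous term followed by the one before it: term 3 = mm·yy = mmyy.
So term 8 is mmyymmmmyymmyymmmmyymmmmyy·mmyymmmmyymmyymm.

mmyymmmmyymmyymmmmyymmmmyymmyymmmmyymmyymm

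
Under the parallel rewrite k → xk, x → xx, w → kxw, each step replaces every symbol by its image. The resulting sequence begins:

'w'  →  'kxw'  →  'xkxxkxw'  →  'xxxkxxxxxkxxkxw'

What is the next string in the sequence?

Rewriting the 15 symbols of xxxkxxxxxkxxkxw one by one yields xx xx xx xk xx xx xx xx xx xk xx xx xk xx kxw; concatenated:

xxxxxxxkxxxxxxxxxxxkxxxxxkxxkxw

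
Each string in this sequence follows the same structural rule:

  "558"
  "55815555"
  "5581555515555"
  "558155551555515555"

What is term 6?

5581555515555155551555515555

Each term is the previous one with 15555 appended.
From 558155551555515555, 2 further steps: 558155551555515555 → 55815555155551555515555 → (answer).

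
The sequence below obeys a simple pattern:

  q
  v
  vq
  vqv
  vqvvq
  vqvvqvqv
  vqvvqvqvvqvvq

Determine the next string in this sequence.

vqvvqvqvvqvvqvqvvqvqv

From term 3 onward, concatenate the last term with the second-to-last: v·q = vq, vq·v = vqv, …
Continuing: vqvvqvqvvqvvq · vqvvqvqv gives term 8.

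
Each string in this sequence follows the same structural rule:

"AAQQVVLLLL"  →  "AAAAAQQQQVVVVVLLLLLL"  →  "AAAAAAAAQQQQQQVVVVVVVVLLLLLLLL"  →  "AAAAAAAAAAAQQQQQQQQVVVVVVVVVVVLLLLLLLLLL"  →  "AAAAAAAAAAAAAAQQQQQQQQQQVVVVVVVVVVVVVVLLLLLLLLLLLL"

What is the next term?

AAAAAAAAAAAAAAAAAQQQQQQQQQQQQVVVVVVVVVVVVVVVVVLLLLLLLLLLLLLL

Reading off run lengths: A runs 2, 5, 8, 11, 14; Q runs 2, 4, 6, 8, 10; V runs 2, 5, 8, 11, 14; L runs 4, 6, 8, 10, 12 — each is linear in n (n = 1, 2, …).
Setting n = 6 gives 17, 12, 17, 14 characters in each block.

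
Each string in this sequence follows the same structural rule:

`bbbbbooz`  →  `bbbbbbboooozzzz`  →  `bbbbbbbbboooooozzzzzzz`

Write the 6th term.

bbbbbbbbbbbbbbboooooooooooozzzzzzzzzzzzzzzz

The n-th term is 2n+3 b's then 2n o's then 3n-2 z's (n = 1, 2, …).
For term 6, n = 6, so the run lengths are 15, 12, 16.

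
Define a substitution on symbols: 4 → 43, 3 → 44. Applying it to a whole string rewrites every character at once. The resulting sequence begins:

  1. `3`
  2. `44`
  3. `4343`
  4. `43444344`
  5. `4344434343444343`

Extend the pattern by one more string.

Rewriting the 16 symbols of 4344434343444343 one by one yields 43 44 43 43 43 44 43 44 43 44 43 43 43 44 43 44; concatenated:

43444343434443444344434343444344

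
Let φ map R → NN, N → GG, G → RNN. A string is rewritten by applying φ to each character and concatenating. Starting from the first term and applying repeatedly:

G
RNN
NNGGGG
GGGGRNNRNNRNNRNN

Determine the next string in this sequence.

RNNRNNRNNRNNNNGGGGNNGGGGNNGGGGNNGGGG

Applying the rule to each of the 16 symbols of GGGGRNNRNNRNNRNN gives the pieces RNN RNN RNN RNN NN GG GG NN GG GG NN GG GG NN GG GG, which concatenate to the answer.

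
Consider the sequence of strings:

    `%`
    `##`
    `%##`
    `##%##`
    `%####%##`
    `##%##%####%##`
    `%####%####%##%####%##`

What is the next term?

This is a Fibonacci-style word recurrence s(k) = s(k−2)·s(k−1): e.g. %·## = %##.
So term 8 is ##%##%####%##·%####%####%##%####%##.

##%##%####%##%####%####%##%####%##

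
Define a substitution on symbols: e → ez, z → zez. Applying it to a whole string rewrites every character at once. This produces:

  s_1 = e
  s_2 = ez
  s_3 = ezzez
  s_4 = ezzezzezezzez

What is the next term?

ezzezzezezzezzezezzezezzezzezezzez

φ(ezzezzezezzez) expands symbol-by-symbol to ez zez zez ez zez zez ez zez ez zez zez ez zez; joining the 13 pieces gives the next term.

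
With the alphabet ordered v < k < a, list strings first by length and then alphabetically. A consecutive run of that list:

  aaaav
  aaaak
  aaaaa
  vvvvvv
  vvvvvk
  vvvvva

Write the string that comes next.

The successor of vvvvva increments the rightmost position that isn't already a and resets every position after it to v.

vvvvkv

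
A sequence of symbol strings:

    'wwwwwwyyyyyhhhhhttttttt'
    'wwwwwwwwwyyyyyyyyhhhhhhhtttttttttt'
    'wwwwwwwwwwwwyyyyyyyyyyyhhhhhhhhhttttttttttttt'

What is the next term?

The n-th term is 3n w's then 3n-1 y's then 2n+1 h's then 3n+1 t's, where the shown terms are n = 2, 3, 4.
Setting n = 5 gives 15, 14, 11, 16 characters in each block.

wwwwwwwwwwwwwwwyyyyyyyyyyyyyyhhhhhhhhhhhtttttttttttttttt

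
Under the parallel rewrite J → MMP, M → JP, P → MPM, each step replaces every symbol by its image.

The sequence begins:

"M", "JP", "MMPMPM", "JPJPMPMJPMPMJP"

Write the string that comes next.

MMPMPMMMPMPMJPMPMJPMMPMPMJPMPMJPMMPMPM

Applying the rule to each of the 14 symbols of JPJPMPMJPMPMJP gives the pieces MMP MPM MMP MPM JP MPM JP MMP MPM JP MPM JP MMP MPM, which concatenate to the answer.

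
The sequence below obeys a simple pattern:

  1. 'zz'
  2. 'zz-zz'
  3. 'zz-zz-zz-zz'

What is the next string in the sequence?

Each string is two copies of the previous one joined by '-'.
One more doubling of zz-zz-zz-zz gives the answer.

zz-zz-zz-zz-zz-zz-zz-zz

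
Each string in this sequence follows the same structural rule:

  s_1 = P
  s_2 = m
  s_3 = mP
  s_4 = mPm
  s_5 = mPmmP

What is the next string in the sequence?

mPmmPmPm

From term 3 onward, concatenate the last term with the second-to-last: m·P = mP, mP·m = mPm, …
Continuing: mPmmP · mPm gives term 6.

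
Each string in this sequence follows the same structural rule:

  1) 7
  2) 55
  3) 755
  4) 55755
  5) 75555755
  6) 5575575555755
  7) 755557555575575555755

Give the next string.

Each term (from the third on) is the two preceding terms concatenated in order: term 3 = 7·55 = 755.
The next term joins 5575575555755 and 755557555575575555755.

5575575555755755557555575575555755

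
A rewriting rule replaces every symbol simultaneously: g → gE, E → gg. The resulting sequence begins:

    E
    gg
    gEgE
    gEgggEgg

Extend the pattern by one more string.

Apply φ to gEgggEgg symbol by symbol: g→gE, E→gg, g→gE, g→gE, g→gE, E→gg, g→gE, g→gE; joined: gE gg gE gE gE gg gE gE.

gEgggEgEgEgggEgE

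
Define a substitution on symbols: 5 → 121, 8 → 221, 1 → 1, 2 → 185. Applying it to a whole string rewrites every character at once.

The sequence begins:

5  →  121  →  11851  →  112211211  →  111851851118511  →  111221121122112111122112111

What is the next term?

Rewriting the 27 symbols of 111221121122112111122112111 one by one yields 1 1 1 185 185 1 1 185 1 1 185 185 1 1 185 1 1 1 1 185 185 1 1 185 1 1 1; concatenated:

111185185111851118518511185111118518511185111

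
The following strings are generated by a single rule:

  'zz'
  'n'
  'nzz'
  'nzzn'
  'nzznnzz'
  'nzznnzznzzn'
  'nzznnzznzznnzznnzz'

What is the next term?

This is a Fibonacci-style word recurrence s(k) = s(k−1)·s(k−2): e.g. n·zz = nzz.
The next term joins nzznnzznzznnzznnzz and nzznnzznzzn.

nzznnzznzznnzznnzznzznnzznzzn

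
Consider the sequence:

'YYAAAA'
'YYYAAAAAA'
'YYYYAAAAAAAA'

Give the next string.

YYYYYAAAAAAAAAA

Term n consists of n Y's, followed by 2n A's, where the shown terms are n = 2, 3, 4.
At n = 5 the blocks have lengths 5, 10.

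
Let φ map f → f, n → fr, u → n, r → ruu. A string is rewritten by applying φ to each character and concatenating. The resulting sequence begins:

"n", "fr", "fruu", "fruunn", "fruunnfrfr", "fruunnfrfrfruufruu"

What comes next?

fruunnfrfrfruufruufruunnfruunn

φ(fruunnfrfrfruufruu) expands symbol-by-symbol to f ruu n n fr fr f ruu f ruu f ruu n n f ruu n n; joining the 18 pieces gives the next term.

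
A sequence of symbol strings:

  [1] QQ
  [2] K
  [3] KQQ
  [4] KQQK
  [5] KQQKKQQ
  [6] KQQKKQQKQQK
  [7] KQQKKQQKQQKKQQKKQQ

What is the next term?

This is a Fibonacci-style word recurrence s(k) = s(k−1)·s(k−2): e.g. K·QQ = KQQ.
Continuing: KQQKKQQKQQKKQQKKQQ · KQQKKQQKQQK gives term 8.

KQQKKQQKQQKKQQKKQQKQQKKQQKQQK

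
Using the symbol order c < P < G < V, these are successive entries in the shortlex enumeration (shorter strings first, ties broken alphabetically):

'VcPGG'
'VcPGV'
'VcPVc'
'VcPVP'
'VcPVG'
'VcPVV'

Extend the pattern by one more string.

VcGcc

Treat VcPVV as a base-4 numeral over the given alphabet and add one, carrying through any trailing V's.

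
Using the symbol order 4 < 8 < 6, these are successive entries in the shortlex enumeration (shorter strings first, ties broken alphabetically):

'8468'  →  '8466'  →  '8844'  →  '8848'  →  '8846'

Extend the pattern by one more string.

8884

The successor of 8846 increments the rightmost position that isn't already 6 and resets every position after it to 4.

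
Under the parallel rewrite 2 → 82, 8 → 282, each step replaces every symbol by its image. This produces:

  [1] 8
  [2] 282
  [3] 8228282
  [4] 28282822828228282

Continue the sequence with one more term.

Rewriting the 17 symbols of 28282822828228282 one by one yields 82 282 82 282 82 282 82 82 282 82 282 82 82 282 82 282 82; concatenated:

82282822828228282822828228282822828228282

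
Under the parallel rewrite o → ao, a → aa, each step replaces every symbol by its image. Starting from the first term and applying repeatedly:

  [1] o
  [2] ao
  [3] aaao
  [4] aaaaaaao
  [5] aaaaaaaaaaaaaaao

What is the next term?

φ(aaaaaaaaaaaaaaao) expands symbol-by-symbol to aa aa aa aa aa aa aa aa aa aa aa aa aa aa aa ao; joining the 16 pieces gives the next term.

aaaaaaaaaaaaaaaaaaaaaaaaaaaaaaao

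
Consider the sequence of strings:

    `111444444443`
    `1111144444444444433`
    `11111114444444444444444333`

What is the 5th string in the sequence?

The n-th term is 2n-1 1's then 4n 4's then n-1 3's, where the shown terms are n = 2, 3, 4.
At n = 6 the blocks have lengths 11, 24, 5.

1111111111144444444444444444444444433333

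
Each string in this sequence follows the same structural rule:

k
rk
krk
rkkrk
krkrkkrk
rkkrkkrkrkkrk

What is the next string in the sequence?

krkrkkrkrkkrkkrkrkkrk

From term 3 onward, concatenate the second-to-last term with the last: k·rk = krk, rk·krk = rkkrk, …
The next term joins krkrkkrk and rkkrkkrkrkkrk.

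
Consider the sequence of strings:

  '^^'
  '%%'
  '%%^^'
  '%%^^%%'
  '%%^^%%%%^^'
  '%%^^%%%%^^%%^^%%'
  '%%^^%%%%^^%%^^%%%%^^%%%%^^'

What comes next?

%%^^%%%%^^%%^^%%%%^^%%%%^^%%^^%%%%^^%%^^%%

From term 3 onward, concatenate the last term with the second-to-last: %%·^^ = %%^^, %%^^·%% = %%^^%%, …
So term 8 is %%^^%%%%^^%%^^%%%%^^%%%%^^·%%^^%%%%^^%%^^%%.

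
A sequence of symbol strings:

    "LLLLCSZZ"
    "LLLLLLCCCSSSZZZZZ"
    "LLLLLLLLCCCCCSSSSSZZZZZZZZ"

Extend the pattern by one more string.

LLLLLLLLLLCCCCCCCSSSSSSSZZZZZZZZZZZ

Each string has the form L^{2n+2} C^{2n-1} S^{2n-1} Z^{3n-1} (n = 1, 2, …).
At n = 4 the blocks have lengths 10, 7, 7, 11.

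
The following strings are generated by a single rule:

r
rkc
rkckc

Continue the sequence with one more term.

rkckckc

The strings grow by a fixed suffix kc each time.
So the next term is rkckc·kc.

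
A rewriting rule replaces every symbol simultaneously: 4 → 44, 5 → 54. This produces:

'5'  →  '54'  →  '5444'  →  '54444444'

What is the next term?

5444444444444444

Rewriting each symbol of 54444444: 5→54, 4→44, 4→44, 4→44, 4→44, 4→44, 4→44, 4→44, which concatenates to 54 44 44 44 44 44 44 44.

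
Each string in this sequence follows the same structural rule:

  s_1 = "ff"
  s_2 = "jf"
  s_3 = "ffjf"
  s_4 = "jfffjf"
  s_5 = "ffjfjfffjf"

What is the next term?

Each term (from the third on) is the two preceding terms concatenated in order: term 3 = ff·jf = ffjf.
Continuing: jfffjf · ffjfjfffjf gives term 6.

jfffjfffjfjfffjf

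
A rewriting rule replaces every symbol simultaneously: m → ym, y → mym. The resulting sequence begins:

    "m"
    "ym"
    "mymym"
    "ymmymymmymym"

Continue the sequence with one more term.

Rewriting each symbol of ymmymymmymym: y→mym, m→ym, m→ym, y→mym, m→ym, y→mym, m→ym, m→ym, y→mym, m→ym, y→mym, m→ym, which concatenates to mym ym ym mym ym mym ym ym mym ym mym ym.

mymymymmymymmymymymmymymmymym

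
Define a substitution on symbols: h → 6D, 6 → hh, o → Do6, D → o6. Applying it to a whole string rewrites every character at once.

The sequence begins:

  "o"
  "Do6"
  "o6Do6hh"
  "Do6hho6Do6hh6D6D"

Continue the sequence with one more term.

o6Do6hh6D6DDo6hho6Do6hh6D6Dhho6hho6

Replace each of the 16 characters of Do6hho6Do6hh6D6D in place — o6 Do6 hh 6D 6D Do6 hh o6 Do6 hh 6D 6D hh o6 hh o6 — and concatenate.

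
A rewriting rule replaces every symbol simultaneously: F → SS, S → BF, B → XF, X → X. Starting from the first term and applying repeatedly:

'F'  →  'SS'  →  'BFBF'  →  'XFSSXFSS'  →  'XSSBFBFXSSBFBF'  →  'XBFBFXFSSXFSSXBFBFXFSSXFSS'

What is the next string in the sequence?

XXFSSXFSSXSSBFBFXSSBFBFXXFSSXFSSXSSBFBFXSSBFBF

Replace each of the 26 characters of XBFBFXFSSXFSSXBFBFXFSSXFSS in place — X XF SS XF SS X SS BF BF X SS BF BF X XF SS XF SS X SS BF BF X SS BF BF — and concatenate.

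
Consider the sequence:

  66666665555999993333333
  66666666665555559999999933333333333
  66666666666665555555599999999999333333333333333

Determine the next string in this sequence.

66666666666666665555555555999999999999993333333333333333333

Each string has the form 6^{3n+1} 5^{2n} 9^{3n-1} 3^{4n-1}, where the shown terms are n = 2, 3, 4.
For the next term, n = 5, so the run lengths are 16, 10, 14, 19.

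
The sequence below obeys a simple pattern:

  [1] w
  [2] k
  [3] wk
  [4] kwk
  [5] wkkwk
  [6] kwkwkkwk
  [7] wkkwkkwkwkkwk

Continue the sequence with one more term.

From term 3 onward, concatenate the second-to-last term with the last: w·k = wk, k·wk = kwk, …
So term 8 is kwkwkkwk·wkkwkkwkwkkwk.

kwkwkkwkwkkwkkwkwkkwk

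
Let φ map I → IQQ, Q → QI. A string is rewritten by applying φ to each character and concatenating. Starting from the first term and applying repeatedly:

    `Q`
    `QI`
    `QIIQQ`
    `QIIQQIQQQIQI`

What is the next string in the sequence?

QIIQQIQQQIQIIQQQIQIQIIQQQIIQQ

Expanding QIIQQIQQQIQI: Q→QI, I→IQQ, I→IQQ, Q→QI, Q→QI, I→IQQ, Q→QI, Q→QI, Q→QI, I→IQQ, Q→QI, I→IQQ. Concatenated: QI IQQ IQQ QI QI IQQ QI QI QI IQQ QI IQQ.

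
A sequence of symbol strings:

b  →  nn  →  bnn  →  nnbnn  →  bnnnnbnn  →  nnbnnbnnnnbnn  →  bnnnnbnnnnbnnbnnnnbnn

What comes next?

This is a Fibonacci-style word recurrence s(k) = s(k−2)·s(k−1): e.g. b·nn = bnn.
The next term joins nnbnnbnnnnbnn and bnnnnbnnnnbnnbnnnnbnn.

nnbnnbnnnnbnnbnnnnbnnnnbnnbnnnnbnn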